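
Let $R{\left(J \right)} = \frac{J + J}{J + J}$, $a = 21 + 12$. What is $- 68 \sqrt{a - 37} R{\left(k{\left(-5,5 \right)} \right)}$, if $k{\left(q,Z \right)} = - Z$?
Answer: $- 136 i \approx - 136.0 i$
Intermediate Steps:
$a = 33$
$R{\left(J \right)} = 1$ ($R{\left(J \right)} = \frac{2 J}{2 J} = 2 J \frac{1}{2 J} = 1$)
$- 68 \sqrt{a - 37} R{\left(k{\left(-5,5 \right)} \right)} = - 68 \sqrt{33 - 37} \cdot 1 = - 68 \sqrt{-4} \cdot 1 = - 68 \cdot 2 i 1 = - 136 i 1 = - 136 i$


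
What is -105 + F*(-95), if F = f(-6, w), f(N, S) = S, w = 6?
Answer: -675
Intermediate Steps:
F = 6
-105 + F*(-95) = -105 + 6*(-95) = -105 - 570 = -675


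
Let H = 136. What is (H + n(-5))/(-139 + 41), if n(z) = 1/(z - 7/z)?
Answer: -349/252 ≈ -1.3849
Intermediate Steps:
(H + n(-5))/(-139 + 41) = (136 - 5/(-7 + (-5)**2))/(-139 + 41) = (136 - 5/(-7 + 25))/(-98) = -(136 - 5/18)/98 = -1/98*2443/18 = -349/252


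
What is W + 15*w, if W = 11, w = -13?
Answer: -184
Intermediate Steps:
W + 15*w = 11 + 15*(-13) = 11 - 195 = -184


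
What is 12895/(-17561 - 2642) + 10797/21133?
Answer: -54378244/426949999 ≈ -0.12736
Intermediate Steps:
12895/(-17561 - 2642) + 10797/21133 = 12895/(-20203) + 10797*(1/21133) = 12895*(-1/20203) + 10797/21133 = -12895/20203 + 10797/21133 = -54378244/426949999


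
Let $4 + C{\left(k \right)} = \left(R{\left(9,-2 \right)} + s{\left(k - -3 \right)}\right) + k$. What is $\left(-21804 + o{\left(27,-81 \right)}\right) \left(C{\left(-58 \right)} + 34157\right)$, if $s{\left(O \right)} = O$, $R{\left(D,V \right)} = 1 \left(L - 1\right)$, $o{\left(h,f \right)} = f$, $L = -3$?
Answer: $-744877860$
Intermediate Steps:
$R{\left(D,V \right)} = -4$ ($R{\left(D,V \right)} = 1 \left(-3 - 1\right) = 1 \left(-4\right) = -4$)
$C{\left(k \right)} = -5 + 2 k$ ($C{\left(k \right)} = -4 + \left(\left(-4 + \left(k - -3\right)\right) + k\right) = -4 + \left(\left(-4 + \left(k + 3\right)\right) + k\right) = -4 + \left(\left(-4 + \left(3 + k\right)\right) + k\right) = -4 + \left(\left(-1 + k\right) + k\right) = -4 + \left(-1 + 2 k\right) = -5 + 2 k$)
$\left(-21804 + o{\left(27,-81 \right)}\right) \left(C{\left(-58 \right)} + 34157\right) = \left(-21804 - 81\right) \left(\left(-5 + 2 \left(-58\right)\right) + 34157\right) = - 21885 \left(\left(-5 - 116\right) + 34157\right) = - 21885 \left(-121 + 34157\right) = \left(-21885\right) 34036 = -744877860$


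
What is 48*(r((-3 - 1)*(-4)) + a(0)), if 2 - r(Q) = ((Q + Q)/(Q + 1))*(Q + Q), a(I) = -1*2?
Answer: -49152/17 ≈ -2891.3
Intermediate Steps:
a(I) = -2
r(Q) = 2 - 4*Q²/(1 + Q) (r(Q) = 2 - (Q + Q)/(Q + 1)*(Q + Q) = 2 - (2*Q)/(1 + Q)*2*Q = 2 - 2*Q/(1 + Q)*2*Q = 2 - 4*Q²/(1 + Q))
48*(r((-3 - 1)*(-4)) + a(0)) = 48*(2*(1 + (-3 - 1)*(-4) - 2*16*(-3 - 1)²)/(1 + (-3 - 1)*(-4)) - 2) = 48*(2*(1 - 4*(-4) - 2*(-4*(-4))²)/(1 - 4*(-4)) - 2) = 48*(2*(1 + 16 - 2*16²)/(1 + 16) - 2) = 48*(2*(1 + 16 - 2*256)/17 - 2) = 48*(2*(1/17)*(1 + 16 - 512) - 2) = 48*(2*(1/17)*(-495) - 2) = 48*(-990/17 - 2) = 48*(-1024/17) = -49152/17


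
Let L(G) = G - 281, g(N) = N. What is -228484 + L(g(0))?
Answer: -228765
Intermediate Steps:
L(G) = -281 + G
-228484 + L(g(0)) = -228484 + (-281 + 0) = -228484 - 281 = -228765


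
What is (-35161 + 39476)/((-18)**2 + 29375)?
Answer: 4315/29699 ≈ 0.14529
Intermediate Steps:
(-35161 + 39476)/((-18)**2 + 29375) = 4315/(324 + 29375) = 4315/29699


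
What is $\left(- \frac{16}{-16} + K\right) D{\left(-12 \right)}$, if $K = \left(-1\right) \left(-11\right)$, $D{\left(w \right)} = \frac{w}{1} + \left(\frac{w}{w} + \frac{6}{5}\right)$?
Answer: $- \frac{588}{5} \approx -117.6$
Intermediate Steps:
$D{\left(w \right)} = \frac{11}{5} + w$ ($D{\left(w \right)} = w 1 + \left(1 + 6 \cdot \frac{1}{5}\right) = w + \left(1 + \frac{6}{5}\right) = w + \frac{11}{5} = \frac{11}{5} + w$)
$K = 11$
$\left(- \frac{16}{-16} + K\right) D{\left(-12 \right)} = \left(- \frac{16}{-16} + 11\right) \left(\frac{11}{5} - 12\right) = \left(\left(-16\right) \left(- \frac{1}{16}\right) + 11\right) \left(- \frac{49}{5}\right) = \left(1 + 11\right) \left(- \frac{49}{5}\right) = 12 \left(- \frac{49}{5}\right) = - \frac{588}{5}$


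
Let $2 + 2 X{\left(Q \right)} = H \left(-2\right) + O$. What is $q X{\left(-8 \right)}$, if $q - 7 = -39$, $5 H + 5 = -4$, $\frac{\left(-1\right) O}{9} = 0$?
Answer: $- \frac{128}{5} \approx -25.6$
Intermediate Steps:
$O = 0$ ($O = \left(-9\right) 0 = 0$)
$H = - \frac{9}{5}$ ($H = -1 + \frac{1}{5} \left(-4\right) = -1 - \frac{4}{5} = - \frac{9}{5} \approx -1.8$)
$q = -32$ ($q = 7 - 39 = -32$)
$X{\left(Q \right)} = \frac{4}{5}$ ($X{\left(Q \right)} = -1 + \frac{\left(- \frac{9}{5}\right) \left(-2\right) + 0}{2} = -1 + \frac{\frac{18}{5} + 0}{2} = -1 + \frac{1}{2} \cdot \frac{18}{5} = -1 + \frac{9}{5} = \frac{4}{5}$)
$q X{\left(-8 \right)} = \left(-32\right) \frac{4}{5} = - \frac{128}{5}$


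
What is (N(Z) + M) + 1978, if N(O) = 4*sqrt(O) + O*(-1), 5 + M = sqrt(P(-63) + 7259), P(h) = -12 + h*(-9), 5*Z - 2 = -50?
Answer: 9913/5 + sqrt(7814) + 16*I*sqrt(15)/5 ≈ 2071.0 + 12.394*I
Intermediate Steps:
Z = -48/5 (Z = 2/5 + (1/5)*(-50) = 2/5 - 10 = -48/5 ≈ -9.6000)
P(h) = -12 - 9*h
M = -5 + sqrt(7814) (M = -5 + sqrt((-12 - 9*(-63)) + 7259) = -5 + sqrt((-12 + 567) + 7259) = -5 + sqrt(555 + 7259) = -5 + sqrt(7814) ≈ 83.397)
N(O) = -O + 4*sqrt(O) (N(O) = 4*sqrt(O) - O = -O + 4*sqrt(O))
(N(Z) + M) + 1978 = ((-1*(-48/5) + 4*sqrt(-48/5)) + (-5 + sqrt(7814))) + 1978 = ((48/5 + 4*(4*I*sqrt(15)/5)) + (-5 + sqrt(7814))) + 1978 = ((48/5 + 16*I*sqrt(15)/5) + (-5 + sqrt(7814))) + 1978 = (23/5 + sqrt(7814) + 16*I*sqrt(15)/5) + 1978 = 9913/5 + sqrt(7814) + 16*I*sqrt(15)/5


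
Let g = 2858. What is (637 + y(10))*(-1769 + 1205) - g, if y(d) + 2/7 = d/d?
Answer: -2537702/7 ≈ -3.6253e+5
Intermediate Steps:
y(d) = 5/7 (y(d) = -2/7 + d/d = -2/7 + 1 = 5/7)
(637 + y(10))*(-1769 + 1205) - g = (637 + 5/7)*(-1769 + 1205) - 1*2858 = (4464/7)*(-564) - 2858 = -2517696/7 - 2858 = -2537702/7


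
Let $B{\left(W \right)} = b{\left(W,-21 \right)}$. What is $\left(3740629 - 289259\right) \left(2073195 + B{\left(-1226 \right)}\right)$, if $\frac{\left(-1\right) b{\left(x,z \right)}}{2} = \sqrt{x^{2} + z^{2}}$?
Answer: $7155363027150 - 6902740 \sqrt{1503517} \approx 7.1469 \cdot 10^{12}$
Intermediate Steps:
$b{\left(x,z \right)} = - 2 \sqrt{x^{2} + z^{2}}$
$B{\left(W \right)} = - 2 \sqrt{441 + W^{2}}$ ($B{\left(W \right)} = - 2 \sqrt{W^{2} + \left(-21\right)^{2}} = - 2 \sqrt{W^{2} + 441} = - 2 \sqrt{441 + W^{2}}$)
$\left(3740629 - 289259\right) \left(2073195 + B{\left(-1226 \right)}\right) = \left(3740629 - 289259\right) \left(2073195 - 2 \sqrt{441 + \left(-1226\right)^{2}}\right) = 3451370 \left(2073195 - 2 \sqrt{441 + 1503076}\right) = 3451370 \left(2073195 - 2 \sqrt{1503517}\right) = 7155363027150 - 6902740 \sqrt{1503517}$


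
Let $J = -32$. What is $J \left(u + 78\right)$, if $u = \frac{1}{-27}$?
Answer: $- \frac{67360}{27} \approx -2494.8$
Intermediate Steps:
$u = - \frac{1}{27} \approx -0.037037$
$J \left(u + 78\right) = - 32 \left(- \frac{1}{27} + 78\right) = \left(-32\right) \frac{2105}{27} = - \frac{67360}{27}$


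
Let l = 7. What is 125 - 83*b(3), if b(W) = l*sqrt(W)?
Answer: 125 - 581*sqrt(3) ≈ -881.32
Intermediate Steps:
b(W) = 7*sqrt(W)
125 - 83*b(3) = 125 - 581*sqrt(3)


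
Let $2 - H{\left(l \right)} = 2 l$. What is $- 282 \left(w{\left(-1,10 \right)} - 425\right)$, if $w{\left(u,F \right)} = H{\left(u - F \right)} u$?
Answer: $126618$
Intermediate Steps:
$H{\left(l \right)} = 2 - 2 l$
$w{\left(u,F \right)} = u \left(2 - 2 u + 2 F\right)$ ($w{\left(u,F \right)} = \left(2 - 2 \left(u - F\right)\right) u = \left(2 + \left(- 2 u + 2 F\right)\right) u = \left(2 - 2 u + 2 F\right) u = u \left(2 - 2 u + 2 F\right)$)
$- 282 \left(w{\left(-1,10 \right)} - 425\right) = - 282 \left(2 \left(-1\right) \left(1 + 10 - -1\right) - 425\right) = - 282 \left(2 \left(-1\right) \left(1 + 10 + 1\right) - 425\right) = - 282 \left(2 \left(-1\right) 12 - 425\right) = - 282 \left(-24 - 425\right) = \left(-282\right) \left(-449\right) = 126618$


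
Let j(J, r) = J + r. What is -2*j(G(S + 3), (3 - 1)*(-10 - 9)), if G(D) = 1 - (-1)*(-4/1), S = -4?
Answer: 82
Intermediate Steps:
G(D) = -3 (G(D) = 1 - (-1)*(-4*1) = 1 - (-1)*(-4) = 1 - 1*4 = 1 - 4 = -3)
-2*j(G(S + 3), (3 - 1)*(-10 - 9)) = -2*(-3 + (3 - 1)*(-10 - 9)) = -2*(-3 + 2*(-19)) = -2*(-3 - 38) = -2*(-41) = 82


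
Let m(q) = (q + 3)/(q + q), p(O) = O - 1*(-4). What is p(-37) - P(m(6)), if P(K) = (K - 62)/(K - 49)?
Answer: -6614/193 ≈ -34.269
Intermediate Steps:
p(O) = 4 + O (p(O) = O + 4 = 4 + O)
m(q) = (3 + q)/(2*q) (m(q) = (3 + q)/((2*q)) = (3 + q)*(1/(2*q)) = (3 + q)/(2*q))
P(K) = (-62 + K)/(-49 + K)
p(-37) - P(m(6)) = (4 - 37) - (-62 + (½)*(3 + 6)/6)/(-49 + (½)*(3 + 6)/6) = -33 - (-62 + (½)*(⅙)*9)/(-49 + (½)*(⅙)*9) = -33 - (-62 + ¾)/(-49 + ¾) = -33 - (-245)/((-193/4)*4) = -33 - (-4)*(-245)/(193*4) = -33 - 1*245/193 = -33 - 245/193 = -6614/193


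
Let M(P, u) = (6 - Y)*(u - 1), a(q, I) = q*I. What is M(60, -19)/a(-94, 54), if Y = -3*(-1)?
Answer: 5/423 ≈ 0.011820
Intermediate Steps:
Y = 3
a(q, I) = I*q
M(P, u) = -3 + 3*u (M(P, u) = (6 - 1*3)*(u - 1) = (6 - 3)*(-1 + u) = 3*(-1 + u) = -3 + 3*u)
M(60, -19)/a(-94, 54) = (-3 + 3*(-19))/((54*(-94))) = (-3 - 57)/(-5076) = -60*(-1/5076) = 5/423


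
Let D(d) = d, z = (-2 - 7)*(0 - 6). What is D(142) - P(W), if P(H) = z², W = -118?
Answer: -2774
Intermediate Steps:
z = 54 (z = -9*(-6) = 54)
P(H) = 2916 (P(H) = 54² = 2916)
D(142) - P(W) = 142 - 1*2916 = 142 - 2916 = -2774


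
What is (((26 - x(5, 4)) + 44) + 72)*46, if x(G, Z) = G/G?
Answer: 6486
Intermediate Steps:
x(G, Z) = 1
(((26 - x(5, 4)) + 44) + 72)*46 = (((26 - 1*1) + 44) + 72)*46 = (((26 - 1) + 44) + 72)*46 = ((25 + 44) + 72)*46 = (69 + 72)*46 = 141*46 = 6486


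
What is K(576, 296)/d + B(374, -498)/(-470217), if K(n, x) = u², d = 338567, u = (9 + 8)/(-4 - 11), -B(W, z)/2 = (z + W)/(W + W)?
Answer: 6896309227/2232779425521975 ≈ 3.0887e-6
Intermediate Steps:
B(W, z) = -(W + z)/W (B(W, z) = -2*(z + W)/(W + W) = -2*(W + z)/(2*W) = -2*(W + z)*1/(2*W) = -(W + z)/W)
u = -17/15 (u = 17/(-15) = 17*(-1/15) = -17/15 ≈ -1.1333)
K(n, x) = 289/225 (K(n, x) = (-17/15)² = 289/225)
K(576, 296)/d + B(374, -498)/(-470217) = (289/225)/338567 + ((-1*374 - 1*(-498))/374)/(-470217) = (289/225)*(1/338567) + ((-374 + 498)/374)*(-1/470217) = 289/76177575 + ((1/374)*124)*(-1/470217) = 289/76177575 + (62/187)*(-1/470217) = 289/76177575 - 62/87930579 = 6896309227/2232779425521975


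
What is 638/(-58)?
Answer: -11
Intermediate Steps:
638/(-58) = -1/58*638 = -11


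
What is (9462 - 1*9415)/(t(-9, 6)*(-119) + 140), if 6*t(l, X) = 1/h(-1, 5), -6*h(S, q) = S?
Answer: 47/21 ≈ 2.2381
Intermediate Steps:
h(S, q) = -S/6
t(l, X) = 1 (t(l, X) = 1/(6*((-⅙*(-1)))) = 1/(6*(⅙)) = (⅙)*6 = 1)
(9462 - 1*9415)/(t(-9, 6)*(-119) + 140) = (9462 - 1*9415)/(1*(-119) + 140) = (9462 - 9415)/(-119 + 140) = 47/21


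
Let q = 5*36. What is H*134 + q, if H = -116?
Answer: -15364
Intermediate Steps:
q = 180
H*134 + q = -116*134 + 180 = -15544 + 180 = -15364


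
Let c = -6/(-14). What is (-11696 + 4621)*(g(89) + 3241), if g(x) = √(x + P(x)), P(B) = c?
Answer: -22930075 - 7075*√4382/7 ≈ -2.2997e+7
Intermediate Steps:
c = 3/7 (c = -6*(-1/14) = 3/7 ≈ 0.42857)
P(B) = 3/7
g(x) = √(3/7 + x) (g(x) = √(x + 3/7) = √(3/7 + x))
(-11696 + 4621)*(g(89) + 3241) = (-11696 + 4621)*(√(21 + 49*89)/7 + 3241) = -7075*(√(21 + 4361)/7 + 3241) = -7075*(√4382/7 + 3241) = -7075*(3241 + √4382/7) = -22930075 - 7075*√4382/7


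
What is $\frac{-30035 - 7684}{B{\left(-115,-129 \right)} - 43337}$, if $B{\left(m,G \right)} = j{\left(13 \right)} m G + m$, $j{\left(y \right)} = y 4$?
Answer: $- \frac{12573}{242656} \approx -0.051814$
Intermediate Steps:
$j{\left(y \right)} = 4 y$
$B{\left(m,G \right)} = m + 52 G m$ ($B{\left(m,G \right)} = 4 \cdot 13 m G + m = 52 m G + m = 52 G m + m = m + 52 G m$)
$\frac{-30035 - 7684}{B{\left(-115,-129 \right)} - 43337} = \frac{-30035 - 7684}{- 115 \left(1 + 52 \left(-129\right)\right) - 43337} = - \frac{37719}{- 115 \left(1 - 6708\right) - 43337} = - \frac{37719}{\left(-115\right) \left(-6707\right) - 43337} = - \frac{37719}{771305 - 43337} = - \frac{37719}{727968} = \left(-37719\right) \frac{1}{727968} = - \frac{12573}{242656}$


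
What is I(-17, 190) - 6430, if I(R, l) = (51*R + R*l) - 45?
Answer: -10572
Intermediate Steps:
I(R, l) = -45 + 51*R + R*l
I(-17, 190) - 6430 = (-45 + 51*(-17) - 17*190) - 6430 = (-45 - 867 - 3230) - 6430 = -4142 - 6430 = -10572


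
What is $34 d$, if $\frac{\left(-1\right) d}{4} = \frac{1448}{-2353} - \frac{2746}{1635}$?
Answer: $\frac{6633808}{21255} \approx 312.11$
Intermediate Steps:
$d = \frac{195112}{21255}$ ($d = - 4 \left(\frac{1448}{-2353} - \frac{2746}{1635}\right) = - 4 \left(1448 \left(- \frac{1}{2353}\right) - \frac{2746}{1635}\right) = - 4 \left(- \frac{8}{13} - \frac{2746}{1635}\right) = \left(-4\right) \left(- \frac{48778}{21255}\right) = \frac{195112}{21255} \approx 9.1796$)
$34 d = 34 \cdot \frac{195112}{21255} = \frac{6633808}{21255}$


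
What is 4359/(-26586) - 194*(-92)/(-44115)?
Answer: -74089357/130315710 ≈ -0.56854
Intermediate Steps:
4359/(-26586) - 194*(-92)/(-44115) = 4359*(-1/26586) + 17848*(-1/44115) = -1453/8862 - 17848/44115 = -74089357/130315710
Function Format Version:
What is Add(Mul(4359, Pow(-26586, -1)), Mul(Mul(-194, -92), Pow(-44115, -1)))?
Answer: Rational(-74089357, 130315710) ≈ -0.56854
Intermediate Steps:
Add(Mul(4359, Pow(-26586, -1)), Mul(Mul(-194, -92), Pow(-44115, -1))) = Add(Mul(4359, Rational(-1, 26586)), Mul(17848, Rational(-1, 44115))) = Add(Rational(-1453, 8862), Rational(-17848, 44115)) = Rational(-74089357, 130315710)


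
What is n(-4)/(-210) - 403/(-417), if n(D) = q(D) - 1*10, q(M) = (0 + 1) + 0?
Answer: 29461/29190 ≈ 1.0093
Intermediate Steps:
q(M) = 1 (q(M) = 1 + 0 = 1)
n(D) = -9 (n(D) = 1 - 1*10 = 1 - 10 = -9)
n(-4)/(-210) - 403/(-417) = -9/(-210) - 403/(-417) = -9*(-1/210) - 403*(-1/417) = 3/70 + 403/417 = 29461/29190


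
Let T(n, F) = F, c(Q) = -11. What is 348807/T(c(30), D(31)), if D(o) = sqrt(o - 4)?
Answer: 116269*sqrt(3)/3 ≈ 67128.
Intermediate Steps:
D(o) = sqrt(-4 + o)
348807/T(c(30), D(31)) = 348807/(sqrt(-4 + 31)) = 348807/(sqrt(27)) = 348807/((3*sqrt(3))) = 348807*(sqrt(3)/9) = 116269*sqrt(3)/3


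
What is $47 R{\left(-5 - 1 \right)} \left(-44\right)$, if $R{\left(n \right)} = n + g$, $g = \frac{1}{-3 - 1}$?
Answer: $12925$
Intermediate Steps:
$g = - \frac{1}{4}$ ($g = \frac{1}{-4} = - \frac{1}{4} \approx -0.25$)
$R{\left(n \right)} = - \frac{1}{4} + n$ ($R{\left(n \right)} = n - \frac{1}{4} = - \frac{1}{4} + n$)
$47 R{\left(-5 - 1 \right)} \left(-44\right) = 47 \left(- \frac{1}{4} - 6\right) \left(-44\right) = 47 \left(- \frac{25}{4}\right) \left(-44\right) = \left(- \frac{1175}{4}\right) \left(-44\right) = 12925$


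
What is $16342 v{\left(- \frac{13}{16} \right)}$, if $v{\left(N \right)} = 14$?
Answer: $228788$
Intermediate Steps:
$16342 v{\left(- \frac{13}{16} \right)} = 16342 \cdot 14 = 228788$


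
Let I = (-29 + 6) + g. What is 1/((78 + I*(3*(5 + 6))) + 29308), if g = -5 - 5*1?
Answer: 1/28297 ≈ 3.5339e-5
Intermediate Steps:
g = -10 (g = -5 - 5 = -10)
I = -33 (I = (-29 + 6) - 10 = -23 - 10 = -33)
1/((78 + I*(3*(5 + 6))) + 29308) = 1/((78 - 99*(5 + 6)) + 29308) = 1/((78 - 99*11) + 29308) = 1/((78 - 33*33) + 29308) = 1/((78 - 1089) + 29308) = 1/(-1011 + 29308) = 1/28297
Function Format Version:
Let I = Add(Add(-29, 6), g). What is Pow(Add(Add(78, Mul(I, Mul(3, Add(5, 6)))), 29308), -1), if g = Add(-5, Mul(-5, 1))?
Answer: Rational(1, 28297) ≈ 3.5339e-5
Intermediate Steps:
g = -10 (g = Add(-5, -5) = -10)
I = -33 (I = Add(Add(-29, 6), -10) = Add(-23, -10) = -33)
Pow(Add(Add(78, Mul(I, Mul(3, Add(5, 6)))), 29308), -1) = Pow(Add(Add(78, Mul(-33, Mul(3, Add(5, 6)))), 29308), -1) = Pow(Add(Add(78, Mul(-33, Mul(3, 11))), 29308), -1) = Pow(Add(Add(78, Mul(-33, 33)), 29308), -1) = Pow(Add(Add(78, -1089), 29308), -1) = Pow(Add(-1011, 29308), -1) = Pow(28297, -1) = Rational(1, 28297)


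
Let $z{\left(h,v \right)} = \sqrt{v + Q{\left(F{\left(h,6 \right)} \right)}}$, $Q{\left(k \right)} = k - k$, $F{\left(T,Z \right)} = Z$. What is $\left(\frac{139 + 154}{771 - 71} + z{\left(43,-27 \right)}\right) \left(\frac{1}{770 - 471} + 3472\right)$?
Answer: $\frac{304171797}{209300} + \frac{3114387 i \sqrt{3}}{299} \approx 1453.3 + 18041.0 i$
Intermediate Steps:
$Q{\left(k \right)} = 0$
$z{\left(h,v \right)} = \sqrt{v}$ ($z{\left(h,v \right)} = \sqrt{v + 0} = \sqrt{v}$)
$\left(\frac{139 + 154}{771 - 71} + z{\left(43,-27 \right)}\right) \left(\frac{1}{770 - 471} + 3472\right) = \left(\frac{139 + 154}{771 - 71} + \sqrt{-27}\right) \left(\frac{1}{770 - 471} + 3472\right) = \left(\frac{293}{700} + 3 i \sqrt{3}\right) \left(\frac{1}{299} + 3472\right) = \left(293 \cdot \frac{1}{700} + 3 i \sqrt{3}\right) \left(\frac{1}{299} + 3472\right) = \left(\frac{293}{700} + 3 i \sqrt{3}\right) \frac{1038129}{299} = \frac{304171797}{209300} + \frac{3114387 i \sqrt{3}}{299}$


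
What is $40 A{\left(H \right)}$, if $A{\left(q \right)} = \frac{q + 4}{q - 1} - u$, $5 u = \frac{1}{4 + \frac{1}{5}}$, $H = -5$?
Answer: $\frac{100}{21} \approx 4.7619$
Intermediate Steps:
$u = \frac{1}{21}$ ($u = \frac{1}{5 \left(4 + \frac{1}{5}\right)} = \frac{1}{5 \cdot \frac{21}{5}} = \frac{1}{5} \cdot \frac{5}{21} = \frac{1}{21} \approx 0.047619$)
$A{\left(q \right)} = - \frac{1}{21} + \frac{4 + q}{-1 + q}$ ($A{\left(q \right)} = \frac{q + 4}{q - 1} - \frac{1}{21} = \frac{4 + q}{-1 + q} - \frac{1}{21} = - \frac{1}{21} + \frac{4 + q}{-1 + q}$)
$40 A{\left(H \right)} = 40 \frac{5 \left(17 + 4 \left(-5\right)\right)}{21 \left(-1 - 5\right)} = 40 \frac{5 \left(17 - 20\right)}{21 \left(-6\right)} = 40 \cdot \frac{5}{21} \left(- \frac{1}{6}\right) \left(-3\right) = 40 \cdot \frac{5}{42} = \frac{100}{21}$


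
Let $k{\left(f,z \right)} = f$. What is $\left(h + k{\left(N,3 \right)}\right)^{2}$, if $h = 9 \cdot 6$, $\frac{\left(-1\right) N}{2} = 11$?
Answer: $1024$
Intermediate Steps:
$N = -22$ ($N = \left(-2\right) 11 = -22$)
$h = 54$
$\left(h + k{\left(N,3 \right)}\right)^{2} = \left(54 - 22\right)^{2} = 32^{2} = 1024$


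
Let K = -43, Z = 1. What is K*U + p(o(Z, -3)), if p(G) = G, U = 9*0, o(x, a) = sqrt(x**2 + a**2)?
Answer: sqrt(10) ≈ 3.1623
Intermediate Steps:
o(x, a) = sqrt(a**2 + x**2)
U = 0
K*U + p(o(Z, -3)) = -43*0 + sqrt((-3)**2 + 1**2) = 0 + sqrt(9 + 1) = 0 + sqrt(10) = sqrt(10)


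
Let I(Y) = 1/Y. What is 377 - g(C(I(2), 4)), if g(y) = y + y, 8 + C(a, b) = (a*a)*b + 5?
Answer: 381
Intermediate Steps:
I(Y) = 1/Y
C(a, b) = -3 + b*a**2 (C(a, b) = -8 + ((a*a)*b + 5) = -8 + (a**2*b + 5) = -8 + (b*a**2 + 5) = -8 + (5 + b*a**2) = -3 + b*a**2)
g(y) = 2*y
377 - g(C(I(2), 4)) = 377 - 2*(-3 + 4*(1/2)**2) = 377 - 2*(-3 + 4*(1/4)) = 377 - 2*(-3 + 1) = 377 - 2*(-2) = 377 - 1*(-4) = 377 + 4 = 381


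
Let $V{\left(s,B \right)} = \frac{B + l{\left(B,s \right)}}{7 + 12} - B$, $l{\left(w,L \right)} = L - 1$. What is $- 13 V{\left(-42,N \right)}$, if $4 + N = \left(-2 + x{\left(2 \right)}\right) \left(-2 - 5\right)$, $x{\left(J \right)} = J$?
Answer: $- \frac{377}{19} \approx -19.842$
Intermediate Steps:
$l{\left(w,L \right)} = -1 + L$ ($l{\left(w,L \right)} = L - 1 = -1 + L$)
$N = -4$ ($N = -4 + \left(-2 + 2\right) \left(-2 - 5\right) = -4 + 0 \left(-7\right) = -4 + 0 = -4$)
$V{\left(s,B \right)} = - \frac{1}{19} - \frac{18 B}{19} + \frac{s}{19}$ ($V{\left(s,B \right)} = \frac{B + \left(-1 + s\right)}{7 + 12} - B = \frac{-1 + B + s}{19} - B = \left(-1 + B + s\right) \frac{1}{19} - B = \left(- \frac{1}{19} + \frac{B}{19} + \frac{s}{19}\right) - B = - \frac{1}{19} - \frac{18 B}{19} + \frac{s}{19}$)
$- 13 V{\left(-42,N \right)} = - 13 \left(- \frac{1}{19} - - \frac{72}{19} + \frac{1}{19} \left(-42\right)\right) = - 13 \left(- \frac{1}{19} + \frac{72}{19} - \frac{42}{19}\right) = \left(-13\right) \frac{29}{19} = - \frac{377}{19}$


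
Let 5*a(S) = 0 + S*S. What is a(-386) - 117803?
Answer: -440019/5 ≈ -88004.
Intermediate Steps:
a(S) = S**2/5 (a(S) = (0 + S*S)/5 = (0 + S**2)/5 = S**2/5)
a(-386) - 117803 = (1/5)*(-386)**2 - 117803 = (1/5)*148996 - 117803 = 148996/5 - 117803 = -440019/5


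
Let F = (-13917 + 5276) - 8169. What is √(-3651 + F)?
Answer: I*√20461 ≈ 143.04*I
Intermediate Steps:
F = -16810 (F = -8641 - 8169 = -16810)
√(-3651 + F) = √(-3651 - 16810) = √(-20461) = I*√20461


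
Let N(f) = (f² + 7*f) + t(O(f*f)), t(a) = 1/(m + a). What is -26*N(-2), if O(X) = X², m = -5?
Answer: 2834/11 ≈ 257.64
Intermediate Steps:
t(a) = 1/(-5 + a)
N(f) = f² + 1/(-5 + f⁴) + 7*f (N(f) = (f² + 7*f) + 1/(-5 + (f*f)²) = (f² + 7*f) + 1/(-5 + (f²)²) = (f² + 7*f) + 1/(-5 + f⁴) = f² + 1/(-5 + f⁴) + 7*f)
-26*N(-2) = -26*(1 - 2*(-5 + (-2)⁴)*(7 - 2))/(-5 + (-2)⁴) = -26*(1 - 2*(-5 + 16)*5)/(-5 + 16) = -26*(1 - 2*11*5)/11 = -26*(1 - 110)/11 = -26*(-109)/11 = -26*(-109/11) = 2834/11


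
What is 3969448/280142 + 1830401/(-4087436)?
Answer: 7856046229193/572531247956 ≈ 13.722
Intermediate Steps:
3969448/280142 + 1830401/(-4087436) = 3969448*(1/280142) + 1830401*(-1/4087436) = 1984724/140071 - 1830401/4087436 = 7856046229193/572531247956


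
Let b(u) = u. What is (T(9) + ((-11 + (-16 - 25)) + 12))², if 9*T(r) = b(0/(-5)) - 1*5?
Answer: 133225/81 ≈ 1644.8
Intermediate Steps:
T(r) = -5/9 (T(r) = (0/(-5) - 1*5)/9 = (0*(-⅕) - 5)/9 = (0 - 5)/9 = (⅑)*(-5) = -5/9)
(T(9) + ((-11 + (-16 - 25)) + 12))² = (-5/9 + ((-11 + (-16 - 25)) + 12))² = (-5/9 + ((-11 - 41) + 12))² = (-5/9 + (-52 + 12))² = (-5/9 - 40)² = (-365/9)² = 133225/81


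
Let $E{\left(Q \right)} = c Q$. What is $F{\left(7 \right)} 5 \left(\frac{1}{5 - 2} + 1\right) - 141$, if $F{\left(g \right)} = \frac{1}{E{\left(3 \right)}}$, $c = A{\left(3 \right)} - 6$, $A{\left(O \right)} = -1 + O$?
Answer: $- \frac{1274}{9} \approx -141.56$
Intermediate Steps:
$c = -4$ ($c = \left(-1 + 3\right) - 6 = 2 - 6 = -4$)
$E{\left(Q \right)} = - 4 Q$
$F{\left(g \right)} = - \frac{1}{12}$ ($F{\left(g \right)} = \frac{1}{\left(-4\right) 3} = \frac{1}{-12} = - \frac{1}{12}$)
$F{\left(7 \right)} 5 \left(\frac{1}{5 - 2} + 1\right) - 141 = - \frac{5 \left(\frac{1}{5 - 2} + 1\right)}{12} - 141 = - \frac{5 \left(\frac{1}{3} + 1\right)}{12} - 141 = - \frac{5 \cdot \frac{4}{3}}{12} - 141 = \left(- \frac{1}{12}\right) \frac{20}{3} - 141 = - \frac{5}{9} - 141 = - \frac{1274}{9}$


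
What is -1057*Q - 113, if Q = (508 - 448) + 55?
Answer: -121668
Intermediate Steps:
Q = 115 (Q = 60 + 55 = 115)
-1057*Q - 113 = -1057*115 - 113 = -121555 - 113 = -121668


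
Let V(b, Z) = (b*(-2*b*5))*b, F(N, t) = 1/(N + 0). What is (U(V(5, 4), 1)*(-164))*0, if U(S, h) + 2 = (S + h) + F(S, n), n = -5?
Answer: 0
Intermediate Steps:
F(N, t) = 1/N
V(b, Z) = -10*b**3 (V(b, Z) = (b*(-10*b))*b = (-10*b**2)*b = -10*b**3)
U(S, h) = -2 + S + h + 1/S (U(S, h) = -2 + ((S + h) + 1/S) = -2 + (S + h + 1/S) = -2 + S + h + 1/S)
(U(V(5, 4), 1)*(-164))*0 = ((-2 - 10*5**3 + 1 + 1/(-10*5**3))*(-164))*0 = ((-2 - 10*125 + 1 + 1/(-10*125))*(-164))*0 = ((-2 - 1250 + 1 + 1/(-1250))*(-164))*0 = ((-2 - 1250 + 1 - 1/1250)*(-164))*0 = -1563751/1250*(-164)*0 = (128227582/625)*0 = 0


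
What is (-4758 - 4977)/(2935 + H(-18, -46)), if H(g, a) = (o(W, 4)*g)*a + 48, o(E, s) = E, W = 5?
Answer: -9735/7123 ≈ -1.3667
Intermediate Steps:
H(g, a) = 48 + 5*a*g (H(g, a) = (5*g)*a + 48 = 5*a*g + 48 = 48 + 5*a*g)
(-4758 - 4977)/(2935 + H(-18, -46)) = (-4758 - 4977)/(2935 + (48 + 5*(-46)*(-18))) = -9735/(2935 + (48 + 4140)) = -9735/(2935 + 4188) = -9735/7123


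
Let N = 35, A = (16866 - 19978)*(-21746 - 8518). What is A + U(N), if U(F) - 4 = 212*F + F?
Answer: 94189027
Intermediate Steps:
A = 94181568 (A = -3112*(-30264) = 94181568)
U(F) = 4 + 213*F (U(F) = 4 + (212*F + F) = 4 + 213*F)
A + U(N) = 94181568 + (4 + 213*35) = 94181568 + (4 + 7455) = 94181568 + 7459 = 94189027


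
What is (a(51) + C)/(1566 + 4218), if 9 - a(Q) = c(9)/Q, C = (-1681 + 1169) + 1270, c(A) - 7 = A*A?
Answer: 39029/294984 ≈ 0.13231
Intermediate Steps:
c(A) = 7 + A² (c(A) = 7 + A*A = 7 + A²)
C = 758 (C = -512 + 1270 = 758)
a(Q) = 9 - 88/Q (a(Q) = 9 - (7 + 9²)/Q = 9 - (7 + 81)/Q = 9 - 88/Q)
(a(51) + C)/(1566 + 4218) = ((9 - 88/51) + 758)/(1566 + 4218) = ((9 - 88*1/51) + 758)/5784 = ((9 - 88/51) + 758)*(1/5784) = (371/51 + 758)*(1/5784) = (39029/51)*(1/5784) = 39029/294984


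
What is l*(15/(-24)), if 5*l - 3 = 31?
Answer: -17/4 ≈ -4.2500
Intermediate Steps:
l = 34/5 (l = ⅗ + (⅕)*31 = ⅗ + 31/5 = 34/5 ≈ 6.8000)
l*(15/(-24)) = 34*(15/(-24))/5 = 34*(15*(-1/24))/5 = (34/5)*(-5/8) = -17/4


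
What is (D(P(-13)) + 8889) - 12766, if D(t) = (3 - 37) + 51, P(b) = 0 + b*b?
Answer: -3860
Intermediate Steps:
P(b) = b**2 (P(b) = 0 + b**2 = b**2)
D(t) = 17 (D(t) = -34 + 51 = 17)
(D(P(-13)) + 8889) - 12766 = (17 + 8889) - 12766 = 8906 - 12766 = -3860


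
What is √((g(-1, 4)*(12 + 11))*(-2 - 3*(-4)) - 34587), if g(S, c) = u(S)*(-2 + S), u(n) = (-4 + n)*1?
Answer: I*√31137 ≈ 176.46*I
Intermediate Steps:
u(n) = -4 + n
g(S, c) = (-4 + S)*(-2 + S)
√((g(-1, 4)*(12 + 11))*(-2 - 3*(-4)) - 34587) = √((((-4 - 1)*(-2 - 1))*(12 + 11))*(-2 - 3*(-4)) - 34587) = √((-5*(-3)*23)*(-2 + 12) - 34587) = √((15*23)*10 - 34587) = √(345*10 - 34587) = √(3450 - 34587) = √(-31137) = I*√31137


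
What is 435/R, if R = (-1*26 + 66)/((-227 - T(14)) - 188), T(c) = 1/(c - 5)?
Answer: -13543/3 ≈ -4514.3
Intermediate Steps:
T(c) = 1/(-5 + c)
R = -45/467 (R = (-1*26 + 66)/((-227 - 1/(-5 + 14)) - 188) = (-26 + 66)/((-227 - 1/9) - 188) = 40/((-227 - 1*⅑) - 188) = 40/((-227 - ⅑) - 188) = 40/(-2044/9 - 188) = 40/(-3736/9) = 40*(-9/3736) = -45/467 ≈ -0.096360)
435/R = 435/(-45/467) = 435*(-467/45) = -13543/3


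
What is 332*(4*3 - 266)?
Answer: -84328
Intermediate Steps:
332*(4*3 - 266) = 332*(12 - 266) = 332*(-254) = -84328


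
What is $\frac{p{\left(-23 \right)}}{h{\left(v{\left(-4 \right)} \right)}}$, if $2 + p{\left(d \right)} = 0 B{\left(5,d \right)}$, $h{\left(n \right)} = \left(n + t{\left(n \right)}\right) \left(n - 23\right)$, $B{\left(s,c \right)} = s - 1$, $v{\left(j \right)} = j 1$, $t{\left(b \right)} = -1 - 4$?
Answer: $- \frac{2}{243} \approx -0.0082304$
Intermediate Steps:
$t{\left(b \right)} = -5$ ($t{\left(b \right)} = -1 - 4 = -5$)
$v{\left(j \right)} = j$
$B{\left(s,c \right)} = -1 + s$ ($B{\left(s,c \right)} = s - 1 = -1 + s$)
$h{\left(n \right)} = \left(-23 + n\right) \left(-5 + n\right)$ ($h{\left(n \right)} = \left(n - 5\right) \left(n - 23\right) = \left(-5 + n\right) \left(-23 + n\right) = \left(-23 + n\right) \left(-5 + n\right)$)
$p{\left(d \right)} = -2$ ($p{\left(d \right)} = -2 + 0 \left(-1 + 5\right) = -2 + 0 \cdot 4 = -2 + 0 = -2$)
$\frac{p{\left(-23 \right)}}{h{\left(v{\left(-4 \right)} \right)}} = - \frac{2}{115 + \left(-4\right)^{2} - -112} = - \frac{2}{115 + 16 + 112} = - \frac{2}{243}$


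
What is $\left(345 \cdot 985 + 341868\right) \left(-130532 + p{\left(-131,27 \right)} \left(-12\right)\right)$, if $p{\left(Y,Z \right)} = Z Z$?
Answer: $-94946201040$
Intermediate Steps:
$p{\left(Y,Z \right)} = Z^{2}$
$\left(345 \cdot 985 + 341868\right) \left(-130532 + p{\left(-131,27 \right)} \left(-12\right)\right) = \left(345 \cdot 985 + 341868\right) \left(-130532 + 27^{2} \left(-12\right)\right) = \left(339825 + 341868\right) \left(-130532 + 729 \left(-12\right)\right) = 681693 \left(-130532 - 8748\right) = 681693 \left(-139280\right) = -94946201040$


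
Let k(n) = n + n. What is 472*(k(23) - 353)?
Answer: -144904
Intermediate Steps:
k(n) = 2*n
472*(k(23) - 353) = 472*(2*23 - 353) = 472*(46 - 353) = 472*(-307) = -144904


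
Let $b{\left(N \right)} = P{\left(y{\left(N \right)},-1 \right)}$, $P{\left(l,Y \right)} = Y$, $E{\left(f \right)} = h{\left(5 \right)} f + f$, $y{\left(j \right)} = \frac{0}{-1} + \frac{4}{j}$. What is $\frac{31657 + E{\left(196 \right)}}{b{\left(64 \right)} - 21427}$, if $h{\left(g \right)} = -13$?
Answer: $- \frac{29305}{21428} \approx -1.3676$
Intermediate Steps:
$y{\left(j \right)} = \frac{4}{j}$ ($y{\left(j \right)} = 0 \left(-1\right) + \frac{4}{j} = 0 + \frac{4}{j} = \frac{4}{j}$)
$E{\left(f \right)} = - 12 f$ ($E{\left(f \right)} = - 13 f + f = - 12 f$)
$b{\left(N \right)} = -1$
$\frac{31657 + E{\left(196 \right)}}{b{\left(64 \right)} - 21427} = \frac{31657 - 2352}{-1 - 21427} = \frac{31657 - 2352}{-21428} = 29305 \left(- \frac{1}{21428}\right) = - \frac{29305}{21428}$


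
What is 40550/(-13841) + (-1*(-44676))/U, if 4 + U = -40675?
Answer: -2267893966/563038039 ≈ -4.0280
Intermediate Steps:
U = -40679 (U = -4 - 40675 = -40679)
40550/(-13841) + (-1*(-44676))/U = 40550/(-13841) - 1*(-44676)/(-40679) = 40550*(-1/13841) + 44676*(-1/40679) = -40550/13841 - 44676/40679 = -2267893966/563038039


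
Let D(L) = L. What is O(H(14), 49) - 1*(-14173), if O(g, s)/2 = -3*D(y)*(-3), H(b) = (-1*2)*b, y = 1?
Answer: 14191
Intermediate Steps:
H(b) = -2*b
O(g, s) = 18 (O(g, s) = 2*(-3*1*(-3)) = 2*(-3*(-3)) = 2*9 = 18)
O(H(14), 49) - 1*(-14173) = 18 - 1*(-14173) = 18 + 14173 = 14191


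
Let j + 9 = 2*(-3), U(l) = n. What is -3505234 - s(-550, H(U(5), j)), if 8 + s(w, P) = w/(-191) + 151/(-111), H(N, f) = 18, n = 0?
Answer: -74314328635/21201 ≈ -3.5052e+6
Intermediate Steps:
U(l) = 0
j = -15 (j = -9 + 2*(-3) = -9 - 6 = -15)
s(w, P) = -1039/111 - w/191 (s(w, P) = -8 + (w/(-191) + 151/(-111)) = -8 + (w*(-1/191) + 151*(-1/111)) = -8 + (-w/191 - 151/111) = -8 + (-151/111 - w/191) = -1039/111 - w/191)
-3505234 - s(-550, H(U(5), j)) = -3505234 - (-1039/111 - 1/191*(-550)) = -3505234 - (-1039/111 + 550/191) = -3505234 - 1*(-137399/21201) = -3505234 + 137399/21201 = -74314328635/21201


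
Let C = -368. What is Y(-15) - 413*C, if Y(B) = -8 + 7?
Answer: 151983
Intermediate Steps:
Y(B) = -1
Y(-15) - 413*C = -1 - 413*(-368) = -1 + 151984 = 151983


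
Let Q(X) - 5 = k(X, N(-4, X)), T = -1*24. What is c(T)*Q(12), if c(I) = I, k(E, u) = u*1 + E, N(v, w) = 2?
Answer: -456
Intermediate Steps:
T = -24
k(E, u) = E + u (k(E, u) = u + E = E + u)
Q(X) = 7 + X (Q(X) = 5 + (X + 2) = 5 + (2 + X) = 7 + X)
c(T)*Q(12) = -24*(7 + 12) = -24*19 = -456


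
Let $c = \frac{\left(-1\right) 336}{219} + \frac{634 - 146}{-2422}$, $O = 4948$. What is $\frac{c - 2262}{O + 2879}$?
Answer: $- \frac{66707010}{230643427} \approx -0.28922$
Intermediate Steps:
$c = - \frac{153444}{88403}$ ($c = \left(-336\right) \frac{1}{219} + 488 \left(- \frac{1}{2422}\right) = - \frac{112}{73} - \frac{244}{1211} = - \frac{153444}{88403} \approx -1.7357$)
$\frac{c - 2262}{O + 2879} = \frac{- \frac{153444}{88403} - 2262}{4948 + 2879} = - \frac{200121030}{88403 \cdot 7827} = \left(- \frac{200121030}{88403}\right) \frac{1}{7827} = - \frac{66707010}{230643427}$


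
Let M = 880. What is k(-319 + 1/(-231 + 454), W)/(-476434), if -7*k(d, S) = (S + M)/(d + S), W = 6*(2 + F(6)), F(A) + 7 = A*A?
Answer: -118859/49455278502 ≈ -2.4034e-6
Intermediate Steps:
F(A) = -7 + A² (F(A) = -7 + A*A = -7 + A²)
W = 186 (W = 6*(2 + (-7 + 6²)) = 6*(2 + (-7 + 36)) = 6*(2 + 29) = 6*31 = 186)
k(d, S) = -(880 + S)/(7*(S + d)) (k(d, S) = -(S + 880)/(7*(d + S)) = -(880 + S)/(7*(S + d)))
k(-319 + 1/(-231 + 454), W)/(-476434) = ((-880 - 1*186)/(7*(186 + (-319 + 1/(-231 + 454)))))/(-476434) = ((-880 - 186)/(7*(186 + (-319 + 1/223))))*(-1/476434) = ((⅐)*(-1066)/(186 + (-319 + 1/223)))*(-1/476434) = ((⅐)*(-1066)/(186 - 71136/223))*(-1/476434) = ((⅐)*(-1066)/(-29658/223))*(-1/476434) = ((⅐)*(-223/29658)*(-1066))*(-1/476434) = (118859/103803)*(-1/476434) = -118859/49455278502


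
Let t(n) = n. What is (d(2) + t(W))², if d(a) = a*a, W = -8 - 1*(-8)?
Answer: 16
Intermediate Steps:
W = 0 (W = -8 + 8 = 0)
d(a) = a²
(d(2) + t(W))² = (2² + 0)² = (4 + 0)² = 4² = 16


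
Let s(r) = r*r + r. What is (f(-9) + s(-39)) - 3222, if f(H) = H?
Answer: -1749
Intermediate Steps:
s(r) = r + r² (s(r) = r² + r = r + r²)
(f(-9) + s(-39)) - 3222 = (-9 - 39*(1 - 39)) - 3222 = (-9 - 39*(-38)) - 3222 = (-9 + 1482) - 3222 = 1473 - 3222 = -1749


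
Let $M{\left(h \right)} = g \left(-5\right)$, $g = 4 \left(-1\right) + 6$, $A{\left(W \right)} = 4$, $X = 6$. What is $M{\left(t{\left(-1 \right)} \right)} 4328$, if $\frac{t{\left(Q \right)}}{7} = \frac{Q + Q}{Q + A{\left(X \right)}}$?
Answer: $-43280$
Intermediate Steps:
$g = 2$ ($g = -4 + 6 = 2$)
$t{\left(Q \right)} = \frac{14 Q}{4 + Q}$ ($t{\left(Q \right)} = 7 \frac{Q + Q}{Q + 4} = 7 \frac{2 Q}{4 + Q} = \frac{14 Q}{4 + Q}$)
$M{\left(h \right)} = -10$ ($M{\left(h \right)} = 2 \left(-5\right) = -10$)
$M{\left(t{\left(-1 \right)} \right)} 4328 = \left(-10\right) 4328 = -43280$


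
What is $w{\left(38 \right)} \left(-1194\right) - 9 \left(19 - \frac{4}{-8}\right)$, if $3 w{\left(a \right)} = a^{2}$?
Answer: $- \frac{1149775}{2} \approx -5.7489 \cdot 10^{5}$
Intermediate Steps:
$w{\left(a \right)} = \frac{a^{2}}{3}$
$w{\left(38 \right)} \left(-1194\right) - 9 \left(19 - \frac{4}{-8}\right) = \frac{38^{2}}{3} \left(-1194\right) - 9 \left(19 - \frac{4}{-8}\right) = \frac{1}{3} \cdot 1444 \left(-1194\right) - 9 \left(19 - - \frac{1}{2}\right) = \frac{1444}{3} \left(-1194\right) - 9 \left(19 + \frac{1}{2}\right) = -574712 - \frac{351}{2} = - \frac{1149775}{2}$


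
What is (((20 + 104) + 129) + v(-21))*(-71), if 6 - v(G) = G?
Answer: -19880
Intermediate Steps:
v(G) = 6 - G
(((20 + 104) + 129) + v(-21))*(-71) = (((20 + 104) + 129) + (6 - 1*(-21)))*(-71) = ((124 + 129) + (6 + 21))*(-71) = (253 + 27)*(-71) = 280*(-71) = -19880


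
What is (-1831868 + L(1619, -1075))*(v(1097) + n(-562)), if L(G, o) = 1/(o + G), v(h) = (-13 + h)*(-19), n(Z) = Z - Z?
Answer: 5131164847459/136 ≈ 3.7729e+10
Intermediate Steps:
n(Z) = 0
v(h) = 247 - 19*h
L(G, o) = 1/(G + o)
(-1831868 + L(1619, -1075))*(v(1097) + n(-562)) = (-1831868 + 1/(1619 - 1075))*((247 - 19*1097) + 0) = (-1831868 + 1/544)*((247 - 20843) + 0) = (-1831868 + 1/544)*(-20596 + 0) = -996536191/544*(-20596) = 5131164847459/136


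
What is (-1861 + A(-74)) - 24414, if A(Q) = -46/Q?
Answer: -972152/37 ≈ -26274.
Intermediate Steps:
(-1861 + A(-74)) - 24414 = (-1861 - 46/(-74)) - 24414 = (-1861 - 46*(-1/74)) - 24414 = (-1861 + 23/37) - 24414 = -68834/37 - 24414 = -972152/37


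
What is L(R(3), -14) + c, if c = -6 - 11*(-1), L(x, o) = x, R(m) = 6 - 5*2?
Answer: 1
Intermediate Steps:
R(m) = -4 (R(m) = 6 - 10 = -4)
c = 5 (c = -6 + 11 = 5)
L(R(3), -14) + c = -4 + 5 = 1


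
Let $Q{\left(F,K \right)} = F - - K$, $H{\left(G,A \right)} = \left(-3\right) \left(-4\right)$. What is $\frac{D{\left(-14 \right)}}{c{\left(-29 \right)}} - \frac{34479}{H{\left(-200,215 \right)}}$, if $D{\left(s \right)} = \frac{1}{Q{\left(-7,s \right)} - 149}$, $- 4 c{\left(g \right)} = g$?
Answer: $- \frac{28330253}{9860} \approx -2873.3$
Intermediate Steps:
$c{\left(g \right)} = - \frac{g}{4}$
$H{\left(G,A \right)} = 12$
$Q{\left(F,K \right)} = F + K$
$D{\left(s \right)} = \frac{1}{-156 + s}$ ($D{\left(s \right)} = \frac{1}{\left(-7 + s\right) - 149} = \frac{1}{-156 + s}$)
$\frac{D{\left(-14 \right)}}{c{\left(-29 \right)}} - \frac{34479}{H{\left(-200,215 \right)}} = \frac{1}{\left(-156 - 14\right) \left(\left(- \frac{1}{4}\right) \left(-29\right)\right)} - \frac{34479}{12} = \frac{1}{\left(-170\right) \frac{29}{4}} - \frac{11493}{4} = \left(- \frac{1}{170}\right) \frac{4}{29} - \frac{11493}{4} = - \frac{2}{2465} - \frac{11493}{4} = - \frac{28330253}{9860}$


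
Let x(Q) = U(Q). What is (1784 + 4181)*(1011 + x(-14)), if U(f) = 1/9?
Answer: 54281500/9 ≈ 6.0313e+6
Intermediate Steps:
U(f) = 1/9
x(Q) = 1/9
(1784 + 4181)*(1011 + x(-14)) = (1784 + 4181)*(1011 + 1/9) = 5965*(9100/9) = 54281500/9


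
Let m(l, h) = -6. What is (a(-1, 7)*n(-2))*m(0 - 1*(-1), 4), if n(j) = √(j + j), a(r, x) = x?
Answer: -84*I ≈ -84.0*I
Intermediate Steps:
n(j) = √2*√j (n(j) = √(2*j) = √2*√j)
(a(-1, 7)*n(-2))*m(0 - 1*(-1), 4) = (7*(√2*√(-2)))*(-6) = (7*(√2*(I*√2)))*(-6) = (7*(2*I))*(-6) = (14*I)*(-6) = -84*I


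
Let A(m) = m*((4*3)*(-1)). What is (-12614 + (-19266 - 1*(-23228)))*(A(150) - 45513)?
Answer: 409352076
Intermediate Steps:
A(m) = -12*m (A(m) = m*(12*(-1)) = m*(-12) = -12*m)
(-12614 + (-19266 - 1*(-23228)))*(A(150) - 45513) = (-12614 + (-19266 - 1*(-23228)))*(-12*150 - 45513) = (-12614 + (-19266 + 23228))*(-1800 - 45513) = (-12614 + 3962)*(-47313) = -8652*(-47313) = 409352076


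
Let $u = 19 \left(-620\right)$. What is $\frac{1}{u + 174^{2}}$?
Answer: $\frac{1}{18496} \approx 5.4066 \cdot 10^{-5}$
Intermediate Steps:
$u = -11780$
$\frac{1}{u + 174^{2}} = \frac{1}{-11780 + 174^{2}} = \frac{1}{-11780 + 30276} = \frac{1}{18496}$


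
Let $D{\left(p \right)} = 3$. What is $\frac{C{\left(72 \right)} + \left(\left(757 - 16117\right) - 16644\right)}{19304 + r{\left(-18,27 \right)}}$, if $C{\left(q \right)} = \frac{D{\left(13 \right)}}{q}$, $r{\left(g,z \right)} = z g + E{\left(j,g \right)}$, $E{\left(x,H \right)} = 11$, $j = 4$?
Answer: $- \frac{768095}{451896} \approx -1.6997$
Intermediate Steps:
$r{\left(g,z \right)} = 11 + g z$ ($r{\left(g,z \right)} = z g + 11 = g z + 11 = 11 + g z$)
$C{\left(q \right)} = \frac{3}{q}$
$\frac{C{\left(72 \right)} + \left(\left(757 - 16117\right) - 16644\right)}{19304 + r{\left(-18,27 \right)}} = \frac{\frac{3}{72} + \left(\left(757 - 16117\right) - 16644\right)}{19304 + \left(11 - 486\right)} = \frac{3 \cdot \frac{1}{72} - 32004}{19304 + \left(11 - 486\right)} = \frac{\frac{1}{24} - 32004}{19304 - 475} = - \frac{768095}{24 \cdot 18829} = \left(- \frac{768095}{24}\right) \frac{1}{18829} = - \frac{768095}{451896}$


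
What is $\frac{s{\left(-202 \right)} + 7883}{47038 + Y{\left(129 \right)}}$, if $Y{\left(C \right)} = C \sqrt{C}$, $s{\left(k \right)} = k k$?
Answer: $\frac{2290139106}{2210426755} - \frac{6280623 \sqrt{129}}{2210426755} \approx 1.0038$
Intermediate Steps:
$s{\left(k \right)} = k^{2}$
$Y{\left(C \right)} = C^{\frac{3}{2}}$
$\frac{s{\left(-202 \right)} + 7883}{47038 + Y{\left(129 \right)}} = \frac{\left(-202\right)^{2} + 7883}{47038 + 129^{\frac{3}{2}}} = \frac{40804 + 7883}{47038 + 129 \sqrt{129}} = \frac{48687}{47038 + 129 \sqrt{129}}$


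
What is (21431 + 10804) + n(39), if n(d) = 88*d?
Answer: 35667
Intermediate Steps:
(21431 + 10804) + n(39) = (21431 + 10804) + 88*39 = 32235 + 3432 = 35667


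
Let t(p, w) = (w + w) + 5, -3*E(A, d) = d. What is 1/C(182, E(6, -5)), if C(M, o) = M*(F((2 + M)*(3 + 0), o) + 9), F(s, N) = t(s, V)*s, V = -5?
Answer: -1/500682 ≈ -1.9973e-6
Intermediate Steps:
E(A, d) = -d/3
t(p, w) = 5 + 2*w (t(p, w) = 2*w + 5 = 5 + 2*w)
F(s, N) = -5*s (F(s, N) = (5 + 2*(-5))*s = (5 - 10)*s = -5*s)
C(M, o) = M*(-21 - 15*M) (C(M, o) = M*(-5*(2 + M)*(3 + 0) + 9) = M*(-5*(2 + M)*3 + 9) = M*(-5*(6 + 3*M) + 9) = M*((-30 - 15*M) + 9) = M*(-21 - 15*M))
1/C(182, E(6, -5)) = 1/(-3*182*(7 + 5*182)) = 1/(-3*182*(7 + 910)) = 1/(-3*182*917) = 1/(-500682) = -1/500682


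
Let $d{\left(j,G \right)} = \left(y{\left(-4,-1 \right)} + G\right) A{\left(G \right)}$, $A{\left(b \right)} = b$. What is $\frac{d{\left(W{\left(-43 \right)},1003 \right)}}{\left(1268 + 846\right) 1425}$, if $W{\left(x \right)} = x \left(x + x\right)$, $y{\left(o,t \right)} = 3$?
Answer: $\frac{504509}{1506225} \approx 0.33495$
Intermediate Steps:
$W{\left(x \right)} = 2 x^{2}$ ($W{\left(x \right)} = x 2 x = 2 x^{2}$)
$d{\left(j,G \right)} = G \left(3 + G\right)$ ($d{\left(j,G \right)} = \left(3 + G\right) G = G \left(3 + G\right)$)
$\frac{d{\left(W{\left(-43 \right)},1003 \right)}}{\left(1268 + 846\right) 1425} = \frac{1003 \left(3 + 1003\right)}{\left(1268 + 846\right) 1425} = \frac{1003 \cdot 1006}{2114 \cdot 1425} = \frac{1009018}{3012450} = 1009018 \cdot \frac{1}{3012450} = \frac{504509}{1506225}$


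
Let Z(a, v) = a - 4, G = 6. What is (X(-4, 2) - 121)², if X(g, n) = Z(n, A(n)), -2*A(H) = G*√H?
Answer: 15129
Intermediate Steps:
A(H) = -3*√H
Z(a, v) = -4 + a
X(g, n) = -4 + n
(X(-4, 2) - 121)² = ((-4 + 2) - 121)² = (-2 - 121)² = (-123)² = 15129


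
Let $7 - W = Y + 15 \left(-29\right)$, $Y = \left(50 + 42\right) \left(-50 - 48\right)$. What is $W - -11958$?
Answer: $21416$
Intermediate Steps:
$Y = -9016$ ($Y = 92 \left(-98\right) = -9016$)
$W = 9458$ ($W = 7 - \left(-9016 + 15 \left(-29\right)\right) = 7 - \left(-9016 - 435\right) = 7 - -9451 = 7 + 9451 = 9458$)
$W - -11958 = 9458 - -11958 = 9458 + 11958 = 21416$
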